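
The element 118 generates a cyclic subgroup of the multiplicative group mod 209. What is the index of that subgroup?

2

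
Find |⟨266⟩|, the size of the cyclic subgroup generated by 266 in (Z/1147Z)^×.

45

Since 266 ∈ (Z/1147Z)^×, its order divides φ(1147) = φ(31·37) = (31−1)·(37−1) = 30·36 = 1080 = 2^3 · 3^3 · 5.
Divisors of 1080: 1, 2, 3, 4, 5, 6, 8, 9, 10, 12, 15, 18, 20, 24, 27, 30, 36, 40, 45, 54, 60, 72, 90, 108, 120, 135, 180, 216, 270, 360, 540, 1080.
Check 266^d mod 1147 for each divisor in increasing order:
266^1 ≡ 266
266^2 ≡ 789
266^3 ≡ 1120
266^4 ≡ 847
266^5 ≡ 490
266^6 ≡ 729
266^8 ≡ 534
266^9 ≡ 963
266^10 ≡ 377
266^12 ≡ 380
266^15 ≡ 63
266^18 ≡ 593
266^20 ≡ 1048
266^24 ≡ 1025
266^27 ≡ 1000
266^30 ≡ 528
266^36 ≡ 667
266^40 ≡ 625
266^45 ≡ 1
Therefore the multiplicative order of 266 modulo 1147 is 45.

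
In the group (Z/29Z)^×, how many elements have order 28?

φ(29) = 29 − 1 = 28 = 2^2 · 7.
Since (Z/29Z)^× is cyclic of order 28, the number of elements of order d is φ(d) when d | 28 and 0 otherwise.
28 = 2^2 · 7 divides 28, and φ(28) = 12.

12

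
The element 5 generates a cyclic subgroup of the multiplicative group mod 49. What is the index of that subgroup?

By Lagrange's theorem, ord_49(5) divides φ(49) = φ(7^2) = 7·(7−1) = 42 = 2 · 3 · 7.
Divisors of 42: 1, 2, 3, 6, 7, 14, 21, 42.
Check 5^d mod 49 for each divisor in increasing order:
5^1 ≡ 5 (mod 49)
5^2 ≡ 25 (mod 49)
5^3 ≡ 27 (mod 49)
5^6 ≡ 43 (mod 49)
5^7 ≡ 19 (mod 49)
5^14 ≡ 18 (mod 49)
5^21 ≡ 48 (mod 49)
5^42 ≡ 1 (mod 49) ✓
The order of 5 is 42, so the subgroup it generates has 42 elements.
Index = |(Z/49Z)^×| / |⟨5⟩| = 42 / 42 = 1.

1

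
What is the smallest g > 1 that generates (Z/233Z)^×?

φ(233) = 233 − 1 = 232 = 2^3 · 29.
Test candidates g = 2, 3, … against the prime factors q ∈ {2, 29} of φ(233): g is a generator iff g^(232/q) ≢ 1 for every such q.
g = 2: 2^116 ≡ 1 — hits 1, so not a primitive root.
g = 3: 3^116 ≡ 232; 3^8 ≡ 37 — none is 1, so 3 is a primitive root.
The smallest primitive root modulo 233 is 3.

3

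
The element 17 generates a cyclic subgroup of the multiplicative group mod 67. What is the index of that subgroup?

By Lagrange's theorem, ord_67(17) divides φ(67) = 67 − 1 = 66 = 2 · 3 · 11.
Divisors of 66: 1, 2, 3, 6, 11, 22, 33, 66.
Compute 17^d (mod 67) for the divisors d until we hit 1:
17^1 ≡ 17 (mod 67)
17^2 ≡ 21 (mod 67)
17^3 ≡ 22 (mod 67)
17^6 ≡ 15 (mod 67)
17^11 ≡ 29 (mod 67)
17^22 ≡ 37 (mod 67)
17^33 ≡ 1 (mod 67) ✓
So ord_67(17) = 33, hence |⟨17⟩| = 33.
[(Z/67Z)^× : ⟨17⟩] = 66/33 = 2.

2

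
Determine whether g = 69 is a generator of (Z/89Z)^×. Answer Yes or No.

φ(89) = 89 − 1 = 88 = 2^3 · 11.
An element g generates (Z/89Z)^× iff g^(88/q) ≢ 1 (mod 89) for each prime q ∈ {2, 11}.
69^44 ≡ 1 (mod 89)  [q = 2: ≡ 1 ✗]
69^8 ≡ 39 (mod 89)  [q = 11: ≢ 1 ✓]
Since 69^44 ≡ 1, the order of 69 divides 44 < 88, so 69 is not a primitive root.

No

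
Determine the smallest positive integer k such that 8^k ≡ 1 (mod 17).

8

The order of 8 must divide φ(17) = 17 − 1 = 16 = 2^4.
Divisors of 16: 1, 2, 4, 8, 16.
Test each divisor d:
8^1 ≡ 8 (mod 17)
8^2 ≡ 13 (mod 17)
8^4 ≡ 16 (mod 17)
8^8 ≡ 1 (mod 17) ✓
Therefore the multiplicative order of 8 modulo 17 is 8.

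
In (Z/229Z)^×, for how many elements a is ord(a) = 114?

36

φ(229) = 229 − 1 = 228 = 2^2 · 3 · 19.
In a cyclic group of order 228, there are φ(d) elements of order d for each divisor d of 228, and zero for non-divisors.
114 = 2 · 3 · 19 divides 228, and φ(114) = 36.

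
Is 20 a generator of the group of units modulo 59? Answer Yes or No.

No

φ(59) = 59 − 1 = 58 = 2 · 29.
20 is a primitive root mod 59 iff 20^(φ(59)/q) ≢ 1 for every prime q | φ(59), i.e. q ∈ {2, 29}.
20^29 ≡ 1 (mod 59)  [q = 2: ≡ 1 ✗]
20^2 ≡ 46 (mod 59)  [q = 29: ≢ 1 ✓]
20^29 ≡ 1 shows ord(20) | 29, strictly less than φ(59); not a primitive root.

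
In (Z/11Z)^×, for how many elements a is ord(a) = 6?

0

φ(11) = 11 − 1 = 10 = 2 · 5.
Since (Z/11Z)^× is cyclic of order 10, the number of elements of order d is φ(d) when d | 10 and 0 otherwise.
Since 6 ∤ 10, the count is 0.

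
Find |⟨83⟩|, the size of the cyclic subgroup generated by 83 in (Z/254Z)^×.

By Lagrange's theorem, ord_254(83) divides φ(254) = φ(2)·φ(127) = 1·126 = 126 = 2 · 3^2 · 7.
Divisors of 126: 1, 2, 3, 6, 7, 9, 14, 18, 21, 42, 63, 126.
Test each divisor d:
83^1 ≡ 83 (mod 254)
83^2 ≡ 31 (mod 254)
83^3 ≡ 33 (mod 254)
83^6 ≡ 73 (mod 254)
83^7 ≡ 217 (mod 254)
83^9 ≡ 123 (mod 254)
83^14 ≡ 99 (mod 254)
83^18 ≡ 143 (mod 254)
83^21 ≡ 147 (mod 254)
83^42 ≡ 19 (mod 254)
83^63 ≡ 253 (mod 254)
83^126 ≡ 1 (mod 254) ✓
The smallest such exponent is 126, so the order of 83 is 126.

126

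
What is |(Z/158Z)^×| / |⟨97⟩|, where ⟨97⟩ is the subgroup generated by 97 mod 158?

6

The order of 97 must divide φ(158) = φ(2)·φ(79) = 1·78 = 78 = 2 · 3 · 13.
Divisors of 78: 1, 2, 3, 6, 13, 26, 39, 78.
Check 97^d mod 158 for each divisor in increasing order:
97^1 ≡ 97 (mod 158)
97^2 ≡ 87 (mod 158)
97^3 ≡ 65 (mod 158)
97^6 ≡ 117 (mod 158)
97^13 ≡ 1 (mod 158) ✓
The order of 97 is 13, so the subgroup it generates has 13 elements.
The index is φ(158) / ord(97) = 78 / 13 = 6.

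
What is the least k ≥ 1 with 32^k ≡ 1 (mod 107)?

106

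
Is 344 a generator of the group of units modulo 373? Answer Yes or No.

φ(373) = 373 − 1 = 372 = 2^2 · 3 · 31.
An element g generates (Z/373Z)^× iff g^(372/q) ≢ 1 (mod 373) for each prime q ∈ {2, 3, 31}.
344^186 ≡ 1 (mod 373)  [q = 2: ≡ 1 ✗]
344^124 ≡ 88 (mod 373)  [q = 3: ≢ 1 ✓]
344^12 ≡ 351 (mod 373)  [q = 31: ≢ 1 ✓]
Since 344^186 ≡ 1, the order of 344 divides 186 < 372, so 344 is not a primitive root.

No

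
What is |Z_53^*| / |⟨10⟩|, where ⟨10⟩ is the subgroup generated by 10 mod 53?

Since 10 ∈ (Z/53Z)^×, its order divides φ(53) = 53 − 1 = 52 = 2^2 · 13.
Divisors of 52: 1, 2, 4, 13, 26, 52.
Compute 10^d (mod 53) for the divisors d until we hit 1:
10^1 ≡ 10
10^2 ≡ 47
10^4 ≡ 36
10^13 ≡ 1
Thus |⟨10⟩| = ord(10) = 13.
Index = |(Z/53Z)^×| / |⟨10⟩| = 52 / 13 = 4.

4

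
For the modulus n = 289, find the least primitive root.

3

φ(289) = φ(17^2) = 17·(17−1) = 272 = 2^4 · 17.
g is a primitive root iff g^(272/q) ≢ 1 (mod 289) for each prime q ∈ {2, 17}.
g = 2: 2^136 ≡ 1 — hits 1, so not a primitive root.
g = 3: 3^136 ≡ 288; 3^16 ≡ 171 — none is 1, so 3 is a primitive root.
Hence the least primitive root of 289 is 3.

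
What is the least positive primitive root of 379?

2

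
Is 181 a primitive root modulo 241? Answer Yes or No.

No

φ(241) = 241 − 1 = 240 = 2^4 · 3 · 5.
181 is a primitive root mod 241 iff 181^(φ(241)/q) ≢ 1 for every prime q | φ(241), i.e. q ∈ {2, 3, 5}.
181^120 ≡ 1 (mod 241)  [q = 2: ≡ 1 ✗]
181^80 ≡ 15 (mod 241)  [q = 3: ≢ 1 ✓]
181^48 ≡ 1 (mod 241)  [q = 5: ≡ 1 ✗]
181^120 ≡ 1 shows ord(181) | 120, strictly less than φ(241); not a primitive root.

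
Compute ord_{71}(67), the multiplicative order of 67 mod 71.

70

By Lagrange's theorem, ord_71(67) divides φ(71) = 71 − 1 = 70 = 2 · 5 · 7.
Divisors of 70: 1, 2, 5, 7, 10, 14, 35, 70.
Test each divisor d:
67^1 ≡ 67
67^2 ≡ 16
67^5 ≡ 41
67^7 ≡ 17
67^10 ≡ 48
67^14 ≡ 5
67^35 ≡ 70
67^70 ≡ 1
Therefore the multiplicative order of 67 modulo 71 is 70.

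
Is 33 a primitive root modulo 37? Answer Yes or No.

φ(37) = 37 − 1 = 36 = 2^2 · 3^2.
An element g generates (Z/37Z)^× iff g^(36/q) ≢ 1 (mod 37) for each prime q ∈ {2, 3}.
33^18 ≡ 1 (mod 37)  [q = 2: ≡ 1 ✗]
33^12 ≡ 10 (mod 37)  [q = 3: ≢ 1 ✓]
The check at q = 2 fails, so 33 generates a proper subgroup.

No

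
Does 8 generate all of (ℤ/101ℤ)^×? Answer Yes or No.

Yes

φ(101) = 101 − 1 = 100 = 2^2 · 5^2.
It suffices to check that the order of 8 is not a proper divisor of 100: compute 8^(100/q) for q ∈ {2, 5}.
8^50 ≡ 100 (mod 101)  [q = 2: ≢ 1 ✓]
8^20 ≡ 87 (mod 101)  [q = 5: ≢ 1 ✓]
All checks pass, so 8 has order 100 and is a primitive root modulo 101.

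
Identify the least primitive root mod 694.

5

φ(694) = φ(2)·φ(347) = 1·346 = 346 = 2 · 173.
Test candidates g = 2, 3, … against the prime factors q ∈ {2, 173} of φ(694): g is a generator iff g^(346/q) ≢ 1 for every such q.
g = 2: gcd(2, 694) = 2 > 1, not a unit — skip.
g = 3: 3^173 ≡ 1 — hits 1, so not a primitive root.
g = 4: gcd(4, 694) = 2 > 1, not a unit — skip.
g = 5: 5^173 ≡ 693; 5^2 ≡ 25 — none is 1, so 5 is a primitive root.
The smallest primitive root modulo 694 is 5.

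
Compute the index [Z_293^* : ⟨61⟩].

2

The order of 61 must divide φ(293) = 293 − 1 = 292 = 2^2 · 73.
Divisors of 292: 1, 2, 4, 73, 146, 292.
Evaluate successive powers at the divisors of 292:
61^1 ≡ 61
61^2 ≡ 205
61^4 ≡ 126
61^73 ≡ 292
61^146 ≡ 1
The order of 61 is 146, so the subgroup it generates has 146 elements.
[(Z/293Z)^× : ⟨61⟩] = 292/146 = 2.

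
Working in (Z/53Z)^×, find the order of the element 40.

26

Since 40 ∈ (Z/53Z)^×, its order divides φ(53) = 53 − 1 = 52 = 2^2 · 13.
Divisors of 52: 1, 2, 4, 13, 26, 52.
Evaluate successive powers at the divisors of 52:
40^1 ≡ 40 (mod 53)
40^2 ≡ 10 (mod 53)
40^4 ≡ 47 (mod 53)
40^13 ≡ 52 (mod 53)
40^26 ≡ 1 (mod 53) ✓
So ord_53(40) = 26.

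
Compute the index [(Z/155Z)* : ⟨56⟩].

40

The order of 56 must divide φ(155) = φ(5·31) = (5−1)·(31−1) = 4·30 = 120 = 2^3 · 3 · 5.
Divisors of 120: 1, 2, 3, 4, 5, 6, 8, 10, 12, 15, 20, 24, 30, 40, 60, 120.
Evaluate successive powers at the divisors of 120:
56^1 ≡ 56
56^2 ≡ 36
56^3 ≡ 1
Thus |⟨56⟩| = ord(56) = 3.
[(Z/155Z)^× : ⟨56⟩] = 120/3 = 40.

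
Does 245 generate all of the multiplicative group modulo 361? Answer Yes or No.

φ(361) = φ(19^2) = 19·(19−1) = 342 = 2 · 3^2 · 19.
An element g generates (Z/361Z)^× iff g^(342/q) ≢ 1 (mod 361) for each prime q ∈ {2, 3, 19}.
245^171 ≡ 1 (mod 361)  [q = 2: ≡ 1 ✗]
245^114 ≡ 292 (mod 361)  [q = 3: ≢ 1 ✓]
245^18 ≡ 1 (mod 361)  [q = 19: ≡ 1 ✗]
245^171 ≡ 1 shows ord(245) | 171, strictly less than φ(361); not a primitive root.

No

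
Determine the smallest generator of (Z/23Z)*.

5

φ(23) = 23 − 1 = 22 = 2 · 11.
g is a primitive root iff g^(22/q) ≢ 1 (mod 23) for each prime q ∈ {2, 11}.
g = 2: 2^11 ≡ 1 — hits 1, so not a primitive root.
g = 3: 3^11 ≡ 1 — hits 1, so not a primitive root.
g = 4: 4^11 ≡ 1 — hits 1, so not a primitive root.
g = 5: 5^11 ≡ 22; 5^2 ≡ 2 — none is 1, so 5 is a primitive root.
The smallest primitive root modulo 23 is 5.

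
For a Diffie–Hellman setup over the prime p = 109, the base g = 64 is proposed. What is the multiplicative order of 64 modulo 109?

ord(64) | φ(109) = 109 − 1 = 108 = 2^2 · 3^3.
Divisors of 108: 1, 2, 3, 4, 6, 9, 12, 18, 27, 36, 54, 108.
Test each divisor d:
64^1 ≡ 64 (mod 109)
64^2 ≡ 63 (mod 109)
64^3 ≡ 108 (mod 109)
64^4 ≡ 45 (mod 109)
64^6 ≡ 1 (mod 109) ✓
Therefore the multiplicative order of 64 modulo 109 is 6.

6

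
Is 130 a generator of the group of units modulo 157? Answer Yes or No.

No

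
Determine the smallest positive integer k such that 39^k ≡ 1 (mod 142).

By Lagrange's theorem, ord_142(39) divides φ(142) = φ(2)·φ(71) = 1·70 = 70 = 2 · 5 · 7.
Divisors of 70: 1, 2, 5, 7, 10, 14, 35, 70.
Compute 39^d (mod 142) for the divisors d until we hit 1:
39^1 ≡ 39 (mod 142)
39^2 ≡ 101 (mod 142)
39^5 ≡ 97 (mod 142)
39^7 ≡ 141 (mod 142)
39^10 ≡ 37 (mod 142)
39^14 ≡ 1 (mod 142) ✓
Hence ord(39) = 14.

14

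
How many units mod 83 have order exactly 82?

40

φ(83) = 83 − 1 = 82 = 2 · 41.
Since (Z/83Z)^× is cyclic of order 82, the number of elements of order d is φ(d) when d | 82 and 0 otherwise.
82 = 2 · 41 divides 82, and φ(82) = 40.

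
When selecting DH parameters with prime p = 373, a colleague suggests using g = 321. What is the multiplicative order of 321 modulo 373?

ord(321) | φ(373) = 373 − 1 = 372 = 2^2 · 3 · 31.
Divisors of 372: 1, 2, 3, 4, 6, 12, 31, 62, 93, 124, 186, 372.
Evaluate successive powers at the divisors of 372:
321^1 ≡ 321 (mod 373)
321^2 ≡ 93 (mod 373)
321^3 ≡ 13 (mod 373)
321^4 ≡ 70 (mod 373)
321^6 ≡ 169 (mod 373)
321^12 ≡ 213 (mod 373)
321^31 ≡ 285 (mod 373)
321^62 ≡ 284 (mod 373)
321^93 ≡ 372 (mod 373)
321^124 ≡ 88 (mod 373)
321^186 ≡ 1 (mod 373) ✓
The smallest such exponent is 186, so the order of 321 is 186.

186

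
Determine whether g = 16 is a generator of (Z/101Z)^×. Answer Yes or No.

φ(101) = 101 − 1 = 100 = 2^2 · 5^2.
16 is a primitive root mod 101 iff 16^(φ(101)/q) ≢ 1 for every prime q | φ(101), i.e. q ∈ {2, 5}.
16^50 ≡ 1 (mod 101)  [q = 2: ≡ 1 ✗]
16^20 ≡ 84 (mod 101)  [q = 5: ≢ 1 ✓]
The check at q = 2 fails, so 16 generates a proper subgroup.

No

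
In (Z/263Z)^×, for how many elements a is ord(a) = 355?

φ(263) = 263 − 1 = 262 = 2 · 131.
In a cyclic group of order 262, there are φ(d) elements of order d for each divisor d of 262, and zero for non-divisors.
355 does not divide 262, so no element of (Z/263Z)^× has order 355.

0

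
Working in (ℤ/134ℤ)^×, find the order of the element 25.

By Lagrange's theorem, ord_134(25) divides φ(134) = φ(2)·φ(67) = 1·66 = 66 = 2 · 3 · 11.
Divisors of 66: 1, 2, 3, 6, 11, 22, 33, 66.
Evaluate successive powers at the divisors of 66:
25^1 ≡ 25
25^2 ≡ 89
25^3 ≡ 81
25^6 ≡ 129
25^11 ≡ 1
Hence ord(25) = 11.

11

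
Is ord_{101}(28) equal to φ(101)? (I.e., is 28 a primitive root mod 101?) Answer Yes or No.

φ(101) = 101 − 1 = 100 = 2^2 · 5^2.
28 is a primitive root mod 101 iff 28^(φ(101)/q) ≢ 1 for every prime q | φ(101), i.e. q ∈ {2, 5}.
28^50 ≡ 100 (mod 101)  [q = 2: ≢ 1 ✓]
28^20 ≡ 95 (mod 101)  [q = 5: ≢ 1 ✓]
All checks pass, so 28 has order 100 and is a primitive root modulo 101.

Yes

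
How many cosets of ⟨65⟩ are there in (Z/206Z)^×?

The order of 65 must divide φ(206) = φ(2)·φ(103) = 1·102 = 102 = 2 · 3 · 17.
Divisors of 102: 1, 2, 3, 6, 17, 34, 51, 102.
Test each divisor d:
65^1 ≡ 65 (mod 206)
65^2 ≡ 105 (mod 206)
65^3 ≡ 27 (mod 206)
65^6 ≡ 111 (mod 206)
65^17 ≡ 57 (mod 206)
65^34 ≡ 159 (mod 206)
65^51 ≡ 205 (mod 206)
65^102 ≡ 1 (mod 206) ✓
Thus |⟨65⟩| = ord(65) = 102.
The index is φ(206) / ord(65) = 102 / 102 = 1.

1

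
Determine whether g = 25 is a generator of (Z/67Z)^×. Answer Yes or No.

No

φ(67) = 67 − 1 = 66 = 2 · 3 · 11.
25 is a primitive root mod 67 iff 25^(φ(67)/q) ≢ 1 for every prime q | φ(67), i.e. q ∈ {2, 3, 11}.
25^33 ≡ 1 (mod 67)  [q = 2: ≡ 1 ✗]
25^22 ≡ 1 (mod 67)  [q = 3: ≡ 1 ✗]
25^6 ≡ 62 (mod 67)  [q = 11: ≢ 1 ✓]
25^33 ≡ 1 shows ord(25) | 33, strictly less than φ(67); not a primitive root.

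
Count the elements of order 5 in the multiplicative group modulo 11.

4

φ(11) = 11 − 1 = 10 = 2 · 5.
Since (Z/11Z)^× is cyclic of order 10, the number of elements of order d is φ(d) when d | 10 and 0 otherwise.
5 | 10, and φ(5) = 5 − 1 = 4.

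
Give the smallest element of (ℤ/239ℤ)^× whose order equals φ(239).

φ(239) = 239 − 1 = 238 = 2 · 7 · 17.
g is a primitive root iff g^(238/q) ≢ 1 (mod 239) for each prime q ∈ {2, 7, 17}.
g = 2: 2^119 ≡ 1 — hits 1, so not a primitive root.
g = 3: 3^119 ≡ 1 — hits 1, so not a primitive root.
g = 4: 4^119 ≡ 1 — hits 1, so not a primitive root.
g = 5: 5^119 ≡ 1 — hits 1, so not a primitive root.
g = 6: 6^119 ≡ 1 — hits 1, so not a primitive root.
g = 7: 7^119 ≡ 238; 7^34 ≡ 24; 7^14 ≡ 211 — none is 1, so 7 is a primitive root.
So 7 is the smallest generator of (Z/239Z)^×.

7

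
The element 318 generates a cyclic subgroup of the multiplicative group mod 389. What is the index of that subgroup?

1

Since 318 ∈ (Z/389Z)^×, its order divides φ(389) = 389 − 1 = 388 = 2^2 · 97.
Divisors of 388: 1, 2, 4, 97, 194, 388.
Check 318^d mod 389 for each divisor in increasing order:
318^1 ≡ 318
318^2 ≡ 373
318^4 ≡ 256
318^97 ≡ 115
318^194 ≡ 388
318^388 ≡ 1
The order of 318 is 388, so the subgroup it generates has 388 elements.
[(Z/389Z)^× : ⟨318⟩] = 388/388 = 1.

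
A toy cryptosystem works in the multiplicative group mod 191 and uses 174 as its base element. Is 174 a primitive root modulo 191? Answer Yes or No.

φ(191) = 191 − 1 = 190 = 2 · 5 · 19.
Test 174^(190/q) mod 191 for each prime factor q of 190:
174^95 ≡ 190 (mod 191)  [q = 2: ≢ 1 ✓]
174^38 ≡ 109 (mod 191)  [q = 5: ≢ 1 ✓]
174^10 ≡ 32 (mod 191)  [q = 19: ≢ 1 ✓]
Every test exponent gives a nontrivial residue, hence 174 generates the full group.

Yes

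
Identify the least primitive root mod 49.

3

φ(49) = φ(7^2) = 7·(7−1) = 42 = 2 · 3 · 7.
g is a primitive root iff g^(42/q) ≢ 1 (mod 49) for each prime q ∈ {2, 3, 7}.
g = 2: 2^21 ≡ 1 — hits 1, so not a primitive root.
g = 3: 3^21 ≡ 48; 3^14 ≡ 30; 3^6 ≡ 43 — none is 1, so 3 is a primitive root.
Hence the least primitive root of 49 is 3.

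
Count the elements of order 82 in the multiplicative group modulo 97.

0

φ(97) = 97 − 1 = 96 = 2^5 · 3.
(Z/97Z)^× is cyclic (|G| = 96); a cyclic group of order m has exactly φ(d) elements of each order d | m, and none otherwise.
82 does not divide 96, so no element of (Z/97Z)^× has order 82.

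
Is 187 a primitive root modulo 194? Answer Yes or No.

φ(194) = φ(2)·φ(97) = 1·96 = 96 = 2^5 · 3.
It suffices to check that the order of 187 is not a proper divisor of 96: compute 187^(96/q) for q ∈ {2, 3}.
187^48 ≡ 193 (mod 194)  [q = 2: ≢ 1 ✓]
187^32 ≡ 35 (mod 194)  [q = 3: ≢ 1 ✓]
All checks pass, so 187 has order 96 and is a primitive root modulo 194.

Yes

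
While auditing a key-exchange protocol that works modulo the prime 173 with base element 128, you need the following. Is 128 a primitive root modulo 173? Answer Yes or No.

φ(173) = 173 − 1 = 172 = 2^2 · 43.
An element g generates (Z/173Z)^× iff g^(172/q) ≢ 1 (mod 173) for each prime q ∈ {2, 43}.
128^86 ≡ 172 (mod 173)  [q = 2: ≢ 1 ✓]
128^4 ≡ 6 (mod 173)  [q = 43: ≢ 1 ✓]
All checks pass, so 128 has order 172 and is a primitive root modulo 173.

Yes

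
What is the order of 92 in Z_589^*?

18

The order of 92 must divide φ(589) = φ(19·31) = (19−1)·(31−1) = 18·30 = 540 = 2^2 · 3^3 · 5.
Divisors of 540: 1, 2, 3, 4, 5, 6, 9, 10, 12, 15, 18, 20, 27, 30, 36, 45, 54, 60, 90, 108, 135, 180, 270, 540.
Check 92^d mod 589 for each divisor in increasing order:
92^1 ≡ 92
92^2 ≡ 218
92^3 ≡ 30
92^4 ≡ 404
92^5 ≡ 61
92^6 ≡ 311
92^9 ≡ 495
92^10 ≡ 187
92^12 ≡ 125
92^15 ≡ 216
92^18 ≡ 1
Therefore the multiplicative order of 92 modulo 589 is 18.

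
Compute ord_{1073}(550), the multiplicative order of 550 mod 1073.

36

ord(550) | φ(1073) = φ(29·37) = (29−1)·(37−1) = 28·36 = 1008 = 2^4 · 3^2 · 7.
Divisors of 1008: 1, 2, 3, 4, 6, 7, 8, 9, 12, 14, 16, 18, 21, 24, 28, 36, 42, 48, 56, 63, 72, 84, 112, 126, 144, 168, 252, 336, 504, 1008.
Compute 550^d (mod 1073) for the divisors d until we hit 1:
550^1 ≡ 550 (mod 1073)
550^2 ≡ 987 (mod 1073)
550^3 ≡ 985 (mod 1073)
550^4 ≡ 958 (mod 1073)
550^6 ≡ 233 (mod 1073)
550^7 ≡ 463 (mod 1073)
550^8 ≡ 349 (mod 1073)
550^9 ≡ 956 (mod 1073)
550^12 ≡ 639 (mod 1073)
550^14 ≡ 842 (mod 1073)
550^16 ≡ 552 (mod 1073)
550^18 ≡ 813 (mod 1073)
550^21 ≡ 347 (mod 1073)
550^24 ≡ 581 (mod 1073)
550^28 ≡ 784 (mod 1073)
550^36 ≡ 1 (mod 1073) ✓
So ord_1073(550) = 36.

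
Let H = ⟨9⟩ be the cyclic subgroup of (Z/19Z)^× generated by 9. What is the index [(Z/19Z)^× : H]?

ord(9) | φ(19) = 19 − 1 = 18 = 2 · 3^2.
Divisors of 18: 1, 2, 3, 6, 9, 18.
Test each divisor d:
9^1 ≡ 9 (mod 19)
9^2 ≡ 5 (mod 19)
9^3 ≡ 7 (mod 19)
9^6 ≡ 11 (mod 19)
9^9 ≡ 1 (mod 19) ✓
The order of 9 is 9, so the subgroup it generates has 9 elements.
[(Z/19Z)^× : ⟨9⟩] = 18/9 = 2.

2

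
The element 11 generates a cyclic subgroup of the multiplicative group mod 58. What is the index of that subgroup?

Since 11 ∈ (Z/58Z)^×, its order divides φ(58) = φ(2)·φ(29) = 1·28 = 28 = 2^2 · 7.
Divisors of 28: 1, 2, 4, 7, 14, 28.
Test each divisor d:
11^1 ≡ 11 (mod 58)
11^2 ≡ 5 (mod 58)
11^4 ≡ 25 (mod 58)
11^7 ≡ 41 (mod 58)
11^14 ≡ 57 (mod 58)
11^28 ≡ 1 (mod 58) ✓
The order of 11 is 28, so the subgroup it generates has 28 elements.
[(Z/58Z)^× : ⟨11⟩] = 28/28 = 1.

1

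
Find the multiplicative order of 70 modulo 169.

ord(70) | φ(169) = φ(13^2) = 13·(13−1) = 156 = 2^2 · 3 · 13.
Divisors of 156: 1, 2, 3, 4, 6, 12, 13, 26, 39, 52, 78, 156.
Check 70^d mod 169 for each divisor in increasing order:
70^1 ≡ 70
70^2 ≡ 168
70^3 ≡ 99
70^4 ≡ 1
The smallest such exponent is 4, so the order of 70 is 4.

4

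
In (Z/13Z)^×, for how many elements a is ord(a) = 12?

4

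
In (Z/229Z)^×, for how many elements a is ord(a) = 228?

72

φ(229) = 229 − 1 = 228 = 2^2 · 3 · 19.
(Z/229Z)^× is cyclic (|G| = 228); a cyclic group of order m has exactly φ(d) elements of each order d | m, and none otherwise.
228 = 2^2 · 3 · 19 divides 228, and φ(228) = 72.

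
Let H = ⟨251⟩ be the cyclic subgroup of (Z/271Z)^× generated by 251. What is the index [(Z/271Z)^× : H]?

1

By Lagrange's theorem, ord_271(251) divides φ(271) = 271 − 1 = 270 = 2 · 3^3 · 5.
Divisors of 270: 1, 2, 3, 5, 6, 9, 10, 15, 18, 27, 30, 45, 54, 90, 135, 270.
Compute 251^d (mod 271) for the divisors d until we hit 1:
251^1 ≡ 251 (mod 271)
251^2 ≡ 129 (mod 271)
251^3 ≡ 130 (mod 271)
251^5 ≡ 239 (mod 271)
251^6 ≡ 98 (mod 271)
251^9 ≡ 3 (mod 271)
251^10 ≡ 211 (mod 271)
251^15 ≡ 23 (mod 271)
251^18 ≡ 9 (mod 271)
251^27 ≡ 27 (mod 271)
251^30 ≡ 258 (mod 271)
251^45 ≡ 243 (mod 271)
251^54 ≡ 187 (mod 271)
251^90 ≡ 242 (mod 271)
251^135 ≡ 270 (mod 271)
251^270 ≡ 1 (mod 271) ✓
The order of 251 is 270, so the subgroup it generates has 270 elements.
The index is φ(271) / ord(251) = 270 / 270 = 1.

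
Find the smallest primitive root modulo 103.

φ(103) = 103 − 1 = 102 = 2 · 3 · 17.
Test candidates g = 2, 3, … against the prime factors q ∈ {2, 3, 17} of φ(103): g is a generator iff g^(102/q) ≢ 1 for every such q.
g = 2: 2^51 ≡ 1 — hits 1, so not a primitive root.
g = 3: 3^51 ≡ 102; 3^34 ≡ 1 — hits 1, so not a primitive root.
g = 4: 4^51 ≡ 1 — hits 1, so not a primitive root.
g = 5: 5^51 ≡ 102; 5^34 ≡ 56; 5^6 ≡ 72 — none is 1, so 5 is a primitive root.
So 5 is the smallest generator of (Z/103Z)^×.

5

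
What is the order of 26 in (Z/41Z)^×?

40

ord(26) | φ(41) = 41 − 1 = 40 = 2^3 · 5.
Divisors of 40: 1, 2, 4, 5, 8, 10, 20, 40.
Check 26^d mod 41 for each divisor in increasing order:
26^1 ≡ 26 (mod 41)
26^2 ≡ 20 (mod 41)
26^4 ≡ 31 (mod 41)
26^5 ≡ 27 (mod 41)
26^8 ≡ 18 (mod 41)
26^10 ≡ 32 (mod 41)
26^20 ≡ 40 (mod 41)
26^40 ≡ 1 (mod 41) ✓
Therefore the multiplicative order of 26 modulo 41 is 40.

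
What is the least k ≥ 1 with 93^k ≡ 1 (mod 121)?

ord(93) | φ(121) = φ(11^2) = 11·(11−1) = 110 = 2 · 5 · 11.
Divisors of 110: 1, 2, 5, 10, 11, 22, 55, 110.
Compute 93^d (mod 121) for the divisors d until we hit 1:
93^1 ≡ 93 (mod 121)
93^2 ≡ 58 (mod 121)
93^5 ≡ 67 (mod 121)
93^10 ≡ 12 (mod 121)
93^11 ≡ 27 (mod 121)
93^22 ≡ 3 (mod 121)
93^55 ≡ 1 (mod 121) ✓
So ord_121(93) = 55.

55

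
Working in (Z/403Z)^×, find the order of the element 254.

12

The order of 254 must divide φ(403) = φ(13·31) = (13−1)·(31−1) = 12·30 = 360 = 2^3 · 3^2 · 5.
Divisors of 360: 1, 2, 3, 4, 5, 6, 8, 9, 10, 12, 15, 18, 20, 24, 30, 36, 40, 45, 60, 72, 90, 120, 180, 360.
Test each divisor d:
254^1 ≡ 254 (mod 403)
254^2 ≡ 36 (mod 403)
254^3 ≡ 278 (mod 403)
254^4 ≡ 87 (mod 403)
254^5 ≡ 336 (mod 403)
254^6 ≡ 311 (mod 403)
254^8 ≡ 315 (mod 403)
254^9 ≡ 216 (mod 403)
254^10 ≡ 56 (mod 403)
254^12 ≡ 1 (mod 403) ✓
Therefore the multiplicative order of 254 modulo 403 is 12.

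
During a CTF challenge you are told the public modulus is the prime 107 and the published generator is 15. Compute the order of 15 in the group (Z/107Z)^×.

106

ord(15) | φ(107) = 107 − 1 = 106 = 2 · 53.
Divisors of 106: 1, 2, 53, 106.
Test each divisor d:
15^1 ≡ 15 (mod 107)
15^2 ≡ 11 (mod 107)
15^53 ≡ 106 (mod 107)
15^106 ≡ 1 (mod 107) ✓
Hence ord(15) = 106.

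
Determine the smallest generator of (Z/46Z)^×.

φ(46) = φ(2)·φ(23) = 1·22 = 22 = 2 · 11.
g is a primitive root iff g^(22/q) ≢ 1 (mod 46) for each prime q ∈ {2, 11}.
g = 2: gcd(2, 46) = 2 > 1, not a unit — skip.
g = 3: 3^11 ≡ 1 — hits 1, so not a primitive root.
g = 4: gcd(4, 46) = 2 > 1, not a unit — skip.
g = 5: 5^11 ≡ 45; 5^2 ≡ 25 — none is 1, so 5 is a primitive root.
So 5 is the smallest generator of (Z/46Z)^×.

5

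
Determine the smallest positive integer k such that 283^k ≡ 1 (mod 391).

176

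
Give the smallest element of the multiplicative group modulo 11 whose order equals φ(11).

2

φ(11) = 11 − 1 = 10 = 2 · 5.
g is a primitive root iff g^(10/q) ≢ 1 (mod 11) for each prime q ∈ {2, 5}.
g = 2: 2^5 ≡ 10; 2^2 ≡ 4 — none is 1, so 2 is a primitive root.
The smallest primitive root modulo 11 is 2.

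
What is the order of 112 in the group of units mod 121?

10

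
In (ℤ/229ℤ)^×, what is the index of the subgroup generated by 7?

Since 7 ∈ (Z/229Z)^×, its order divides φ(229) = 229 − 1 = 228 = 2^2 · 3 · 19.
Divisors of 228: 1, 2, 3, 4, 6, 12, 19, 38, 57, 76, 114, 228.
Compute 7^d (mod 229) for the divisors d until we hit 1:
7^1 ≡ 7 (mod 229)
7^2 ≡ 49 (mod 229)
7^3 ≡ 114 (mod 229)
7^4 ≡ 111 (mod 229)
7^6 ≡ 172 (mod 229)
7^12 ≡ 43 (mod 229)
7^19 ≡ 18 (mod 229)
7^38 ≡ 95 (mod 229)
7^57 ≡ 107 (mod 229)
7^76 ≡ 94 (mod 229)
7^114 ≡ 228 (mod 229)
7^228 ≡ 1 (mod 229) ✓
The order of 7 is 228, so the subgroup it generates has 228 elements.
[(Z/229Z)^× : ⟨7⟩] = 228/228 = 1.

1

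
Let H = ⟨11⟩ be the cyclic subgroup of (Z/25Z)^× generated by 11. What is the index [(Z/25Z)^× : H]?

4

Since 11 ∈ (Z/25Z)^×, its order divides φ(25) = φ(5^2) = 5·(5−1) = 20 = 2^2 · 5.
Divisors of 20: 1, 2, 4, 5, 10, 20.
Evaluate successive powers at the divisors of 20:
11^1 ≡ 11 (mod 25)
11^2 ≡ 21 (mod 25)
11^4 ≡ 16 (mod 25)
11^5 ≡ 1 (mod 25) ✓
The order of 11 is 5, so the subgroup it generates has 5 elements.
The index is φ(25) / ord(11) = 20 / 5 = 4.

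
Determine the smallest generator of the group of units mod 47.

φ(47) = 47 − 1 = 46 = 2 · 23.
g is a primitive root iff g^(46/q) ≢ 1 (mod 47) for each prime q ∈ {2, 23}.
g = 2: 2^23 ≡ 1 — hits 1, so not a primitive root.
g = 3: 3^23 ≡ 1 — hits 1, so not a primitive root.
g = 4: 4^23 ≡ 1 — hits 1, so not a primitive root.
g = 5: 5^23 ≡ 46; 5^2 ≡ 25 — none is 1, so 5 is a primitive root.
So 5 is the smallest generator of (Z/47Z)^×.

5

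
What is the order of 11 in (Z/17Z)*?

The order of 11 must divide φ(17) = 17 − 1 = 16 = 2^4.
Divisors of 16: 1, 2, 4, 8, 16.
Compute 11^d (mod 17) for the divisors d until we hit 1:
11^1 ≡ 11
11^2 ≡ 2
11^4 ≡ 4
11^8 ≡ 16
11^16 ≡ 1
The smallest such exponent is 16, so the order of 11 is 16.

16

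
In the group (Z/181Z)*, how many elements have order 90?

24

φ(181) = 181 − 1 = 180 = 2^2 · 3^2 · 5.
In a cyclic group of order 180, there are φ(d) elements of order d for each divisor d of 180, and zero for non-divisors.
90 = 2 · 3^2 · 5 divides 180, and φ(90) = 24.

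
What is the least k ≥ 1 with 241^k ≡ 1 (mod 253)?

22

The order of 241 must divide φ(253) = φ(11·23) = (11−1)·(23−1) = 10·22 = 220 = 2^2 · 5 · 11.
Divisors of 220: 1, 2, 4, 5, 10, 11, 20, 22, 44, 55, 110, 220.
Test each divisor d:
241^1 ≡ 241 (mod 253)
241^2 ≡ 144 (mod 253)
241^4 ≡ 243 (mod 253)
241^5 ≡ 120 (mod 253)
241^10 ≡ 232 (mod 253)
241^11 ≡ 252 (mod 253)
241^20 ≡ 188 (mod 253)
241^22 ≡ 1 (mod 253) ✓
So ord_253(241) = 22.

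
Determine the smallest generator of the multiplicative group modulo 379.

2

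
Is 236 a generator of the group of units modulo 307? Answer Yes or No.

Yes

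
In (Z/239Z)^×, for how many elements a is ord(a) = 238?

φ(239) = 239 − 1 = 238 = 2 · 7 · 17.
(Z/239Z)^× is cyclic (|G| = 238); a cyclic group of order m has exactly φ(d) elements of each order d | m, and none otherwise.
238 = 2 · 7 · 17 divides 238, and φ(238) = 96.

96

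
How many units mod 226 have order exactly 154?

0

φ(226) = φ(2)·φ(113) = 1·112 = 112 = 2^4 · 7.
(Z/226Z)^× is cyclic (|G| = 112); a cyclic group of order m has exactly φ(d) elements of each order d | m, and none otherwise.
Since 154 ∤ 112, the count is 0.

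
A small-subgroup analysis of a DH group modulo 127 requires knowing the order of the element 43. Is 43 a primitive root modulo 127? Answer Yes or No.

φ(127) = 127 − 1 = 126 = 2 · 3^2 · 7.
It suffices to check that the order of 43 is not a proper divisor of 126: compute 43^(126/q) for q ∈ {2, 3, 7}.
43^63 ≡ 126 (mod 127)  [q = 2: ≢ 1 ✓]
43^42 ≡ 19 (mod 127)  [q = 3: ≢ 1 ✓]
43^18 ≡ 4 (mod 127)  [q = 7: ≢ 1 ✓]
None equal 1, so ord_127(43) = 126: 43 is a primitive root.

Yes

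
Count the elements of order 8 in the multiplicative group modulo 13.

0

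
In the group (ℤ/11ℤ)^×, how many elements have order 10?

φ(11) = 11 − 1 = 10 = 2 · 5.
(Z/11Z)^× is cyclic (|G| = 10); a cyclic group of order m has exactly φ(d) elements of each order d | m, and none otherwise.
10 = 2 · 5 divides 10, and φ(10) = 4.

4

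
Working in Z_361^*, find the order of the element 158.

Since 158 ∈ (Z/361Z)^×, its order divides φ(361) = φ(19^2) = 19·(19−1) = 342 = 2 · 3^2 · 19.
Divisors of 342: 1, 2, 3, 6, 9, 18, 19, 38, 57, 114, 171, 342.
Check 158^d mod 361 for each divisor in increasing order:
158^1 ≡ 158 (mod 361)
158^2 ≡ 55 (mod 361)
158^3 ≡ 26 (mod 361)
158^6 ≡ 315 (mod 361)
158^9 ≡ 248 (mod 361)
158^18 ≡ 134 (mod 361)
158^19 ≡ 234 (mod 361)
158^38 ≡ 245 (mod 361)
158^57 ≡ 292 (mod 361)
158^114 ≡ 68 (mod 361)
158^171 ≡ 1 (mod 361) ✓
So ord_361(158) = 171.

171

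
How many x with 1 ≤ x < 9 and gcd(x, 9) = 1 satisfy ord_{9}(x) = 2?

φ(9) = φ(3^2) = 3·(3−1) = 6 = 2 · 3.
(Z/9Z)^× is cyclic (|G| = 6); a cyclic group of order m has exactly φ(d) elements of each order d | m, and none otherwise.
2 | 6, and φ(2) = 2 − 1 = 1.

1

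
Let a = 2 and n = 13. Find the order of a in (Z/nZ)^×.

12

ord(2) | φ(13) = 13 − 1 = 12 = 2^2 · 3.
Divisors of 12: 1, 2, 3, 4, 6, 12.
Compute 2^d (mod 13) for the divisors d until we hit 1:
2^1 ≡ 2
2^2 ≡ 4
2^3 ≡ 8
2^4 ≡ 3
2^6 ≡ 12
2^12 ≡ 1
The smallest such exponent is 12, so the order of 2 is 12.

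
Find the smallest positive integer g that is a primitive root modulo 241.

φ(241) = 241 − 1 = 240 = 2^4 · 3 · 5.
Test candidates g = 2, 3, … against the prime factors q ∈ {2, 3, 5} of φ(241): g is a generator iff g^(240/q) ≢ 1 for every such q.
g = 2: 2^120 ≡ 1 — hits 1, so not a primitive root.
g = 3: 3^120 ≡ 1 — hits 1, so not a primitive root.
g = 4: 4^120 ≡ 1 — hits 1, so not a primitive root.
g = 5: 5^120 ≡ 1 — hits 1, so not a primitive root.
g = 6: 6^120 ≡ 1 — hits 1, so not a primitive root.
g = 7: 7^120 ≡ 240; 7^80 ≡ 15; 7^48 ≡ 91 — none is 1, so 7 is a primitive root.
The smallest primitive root modulo 241 is 7.

7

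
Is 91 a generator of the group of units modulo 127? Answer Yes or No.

φ(127) = 127 − 1 = 126 = 2 · 3^2 · 7.
An element g generates (Z/127Z)^× iff g^(126/q) ≢ 1 (mod 127) for each prime q ∈ {2, 3, 7}.
91^63 ≡ 126 (mod 127)  [q = 2: ≢ 1 ✓]
91^42 ≡ 19 (mod 127)  [q = 3: ≢ 1 ✓]
91^18 ≡ 32 (mod 127)  [q = 7: ≢ 1 ✓]
All checks pass, so 91 has order 126 and is a primitive root modulo 127.

Yes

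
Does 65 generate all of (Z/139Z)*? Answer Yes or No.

No

φ(139) = 139 − 1 = 138 = 2 · 3 · 23.
65 is a primitive root mod 139 iff 65^(φ(139)/q) ≢ 1 for every prime q | φ(139), i.e. q ∈ {2, 3, 23}.
65^69 ≡ 1 (mod 139)  [q = 2: ≡ 1 ✗]
65^46 ≡ 1 (mod 139)  [q = 3: ≡ 1 ✗]
65^6 ≡ 131 (mod 139)  [q = 23: ≢ 1 ✓]
Since 65^69 ≡ 1, the order of 65 divides 69 < 138, so 65 is not a primitive root.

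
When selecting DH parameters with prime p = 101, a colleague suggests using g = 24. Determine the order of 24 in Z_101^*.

25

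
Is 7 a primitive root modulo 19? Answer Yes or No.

φ(19) = 19 − 1 = 18 = 2 · 3^2.
It suffices to check that the order of 7 is not a proper divisor of 18: compute 7^(18/q) for q ∈ {2, 3}.
7^9 ≡ 1 (mod 19)  [q = 2: ≡ 1 ✗]
7^6 ≡ 1 (mod 19)  [q = 3: ≡ 1 ✗]
Since 7^9 ≡ 1, the order of 7 divides 9 < 18, so 7 is not a primitive root.

No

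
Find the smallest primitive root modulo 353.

3

φ(353) = 353 − 1 = 352 = 2^5 · 11.
Test candidates g = 2, 3, … against the prime factors q ∈ {2, 11} of φ(353): g is a generator iff g^(352/q) ≢ 1 for every such q.
g = 2: 2^176 ≡ 1 — hits 1, so not a primitive root.
g = 3: 3^176 ≡ 352; 3^32 ≡ 140 — none is 1, so 3 is a primitive root.
Hence the least primitive root of 353 is 3.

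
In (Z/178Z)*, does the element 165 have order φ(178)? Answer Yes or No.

φ(178) = φ(2)·φ(89) = 1·88 = 88 = 2^3 · 11.
It suffices to check that the order of 165 is not a proper divisor of 88: compute 165^(88/q) for q ∈ {2, 11}.
165^44 ≡ 177 (mod 178)  [q = 2: ≢ 1 ✓]
165^8 ≡ 153 (mod 178)  [q = 11: ≢ 1 ✓]
None equal 1, so ord_178(165) = 88: 165 is a primitive root.

Yes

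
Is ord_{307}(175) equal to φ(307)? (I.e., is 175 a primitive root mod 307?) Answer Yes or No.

No

φ(307) = 307 − 1 = 306 = 2 · 3^2 · 17.
Test 175^(306/q) mod 307 for each prime factor q of 306:
175^153 ≡ 1 (mod 307)  [q = 2: ≡ 1 ✗]
175^102 ≡ 289 (mod 307)  [q = 3: ≢ 1 ✓]
175^18 ≡ 235 (mod 307)  [q = 17: ≢ 1 ✓]
The check at q = 2 fails, so 175 generates a proper subgroup.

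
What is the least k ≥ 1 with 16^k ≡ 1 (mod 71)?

35

Since 16 ∈ (Z/71Z)^×, its order divides φ(71) = 71 − 1 = 70 = 2 · 5 · 7.
Divisors of 70: 1, 2, 5, 7, 10, 14, 35, 70.
Compute 16^d (mod 71) for the divisors d until we hit 1:
16^1 ≡ 16
16^2 ≡ 43
16^5 ≡ 48
16^7 ≡ 5
16^10 ≡ 32
16^14 ≡ 25
16^35 ≡ 1
So ord_71(16) = 35.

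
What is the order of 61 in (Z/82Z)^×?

Since 61 ∈ (Z/82Z)^×, its order divides φ(82) = φ(2)·φ(41) = 1·40 = 40 = 2^3 · 5.
Divisors of 40: 1, 2, 4, 5, 8, 10, 20, 40.
Compute 61^d (mod 82) for the divisors d until we hit 1:
61^1 ≡ 61
61^2 ≡ 31
61^4 ≡ 59
61^5 ≡ 73
61^8 ≡ 37
61^10 ≡ 81
61^20 ≡ 1
So ord_82(61) = 20.

20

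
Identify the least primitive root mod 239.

7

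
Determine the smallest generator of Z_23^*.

5

φ(23) = 23 − 1 = 22 = 2 · 11.
g is a primitive root iff g^(22/q) ≢ 1 (mod 23) for each prime q ∈ {2, 11}.
g = 2: 2^11 ≡ 1 — hits 1, so not a primitive root.
g = 3: 3^11 ≡ 1 — hits 1, so not a primitive root.
g = 4: 4^11 ≡ 1 — hits 1, so not a primitive root.
g = 5: 5^11 ≡ 22; 5^2 ≡ 2 — none is 1, so 5 is a primitive root.
The smallest primitive root modulo 23 is 5.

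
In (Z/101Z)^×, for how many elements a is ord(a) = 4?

φ(101) = 101 − 1 = 100 = 2^2 · 5^2.
Since (Z/101Z)^× is cyclic of order 100, the number of elements of order d is φ(d) when d | 100 and 0 otherwise.
4 = 2^2 divides 100, and φ(4) = 2.

2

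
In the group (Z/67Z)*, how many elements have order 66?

20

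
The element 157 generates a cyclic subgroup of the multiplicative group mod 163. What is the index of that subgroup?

3

Since 157 ∈ (Z/163Z)^×, its order divides φ(163) = 163 − 1 = 162 = 2 · 3^4.
Divisors of 162: 1, 2, 3, 6, 9, 18, 27, 54, 81, 162.
Test each divisor d:
157^1 ≡ 157 (mod 163)
157^2 ≡ 36 (mod 163)
157^3 ≡ 110 (mod 163)
157^6 ≡ 38 (mod 163)
157^9 ≡ 105 (mod 163)
157^18 ≡ 104 (mod 163)
157^27 ≡ 162 (mod 163)
157^54 ≡ 1 (mod 163) ✓
Thus |⟨157⟩| = ord(157) = 54.
The index is φ(163) / ord(157) = 162 / 54 = 3.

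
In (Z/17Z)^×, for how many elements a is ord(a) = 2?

1

φ(17) = 17 − 1 = 16 = 2^4.
Since (Z/17Z)^× is cyclic of order 16, the number of elements of order d is φ(d) when d | 16 and 0 otherwise.
2 | 16, and φ(2) = 2 − 1 = 1.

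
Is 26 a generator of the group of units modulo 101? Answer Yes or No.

Yes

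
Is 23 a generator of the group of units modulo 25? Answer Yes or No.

Yes

φ(25) = φ(5^2) = 5·(5−1) = 20 = 2^2 · 5.
It suffices to check that the order of 23 is not a proper divisor of 20: compute 23^(20/q) for q ∈ {2, 5}.
23^10 ≡ 24 (mod 25)  [q = 2: ≢ 1 ✓]
23^4 ≡ 16 (mod 25)  [q = 5: ≢ 1 ✓]
Every test exponent gives a nontrivial residue, hence 23 generates the full group.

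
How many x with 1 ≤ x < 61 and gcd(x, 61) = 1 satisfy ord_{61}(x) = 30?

8

φ(61) = 61 − 1 = 60 = 2^2 · 3 · 5.
(Z/61Z)^× is cyclic (|G| = 60); a cyclic group of order m has exactly φ(d) elements of each order d | m, and none otherwise.
30 = 2 · 3 · 5 divides 60, and φ(30) = 8.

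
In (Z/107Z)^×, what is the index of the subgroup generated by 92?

2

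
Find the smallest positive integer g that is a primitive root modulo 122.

7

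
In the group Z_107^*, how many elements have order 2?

φ(107) = 107 − 1 = 106 = 2 · 53.
In a cyclic group of order 106, there are φ(d) elements of order d for each divisor d of 106, and zero for non-divisors.
2 | 106, and φ(2) = 2 − 1 = 1.

1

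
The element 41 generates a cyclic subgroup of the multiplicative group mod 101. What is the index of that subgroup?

ord(41) | φ(101) = 101 − 1 = 100 = 2^2 · 5^2.
Divisors of 100: 1, 2, 4, 5, 10, 20, 25, 50, 100.
Evaluate successive powers at the divisors of 100:
41^1 ≡ 41
41^2 ≡ 65
41^4 ≡ 84
41^5 ≡ 10
41^10 ≡ 100
41^20 ≡ 1
So ord_101(41) = 20, hence |⟨41⟩| = 20.
[(Z/101Z)^× : ⟨41⟩] = 100/20 = 5.

5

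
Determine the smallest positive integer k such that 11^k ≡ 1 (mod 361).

57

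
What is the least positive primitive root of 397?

5

φ(397) = 397 − 1 = 396 = 2^2 · 3^2 · 11.
Test candidates g = 2, 3, … against the prime factors q ∈ {2, 3, 11} of φ(397): g is a generator iff g^(396/q) ≢ 1 for every such q.
g = 2: 2^198 ≡ 396; 2^132 ≡ 1 — hits 1, so not a primitive root.
g = 3: 3^198 ≡ 1 — hits 1, so not a primitive root.
g = 4: 4^198 ≡ 1 — hits 1, so not a primitive root.
g = 5: 5^198 ≡ 396; 5^132 ≡ 362; 5^36 ≡ 290 — none is 1, so 5 is a primitive root.
So 5 is the smallest generator of (Z/397Z)^×.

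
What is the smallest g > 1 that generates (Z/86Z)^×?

φ(86) = φ(2)·φ(43) = 1·42 = 42 = 2 · 3 · 7.
Test candidates g = 2, 3, … against the prime factors q ∈ {2, 3, 7} of φ(86): g is a generator iff g^(42/q) ≢ 1 for every such q.
g = 2: gcd(2, 86) = 2 > 1, not a unit — skip.
g = 3: 3^21 ≡ 85; 3^14 ≡ 79; 3^6 ≡ 41 — none is 1, so 3 is a primitive root.
The smallest primitive root modulo 86 is 3.

3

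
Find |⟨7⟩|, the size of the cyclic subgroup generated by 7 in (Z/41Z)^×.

40

ord(7) | φ(41) = 41 − 1 = 40 = 2^3 · 5.
Divisors of 40: 1, 2, 4, 5, 8, 10, 20, 40.
Evaluate successive powers at the divisors of 40:
7^1 ≡ 7
7^2 ≡ 8
7^4 ≡ 23
7^5 ≡ 38
7^8 ≡ 37
7^10 ≡ 9
7^20 ≡ 40
7^40 ≡ 1
The smallest such exponent is 40, so the order of 7 is 40.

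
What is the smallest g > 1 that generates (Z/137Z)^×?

φ(137) = 137 − 1 = 136 = 2^3 · 17.
g is a primitive root iff g^(136/q) ≢ 1 (mod 137) for each prime q ∈ {2, 17}.
g = 2: 2^68 ≡ 1 — hits 1, so not a primitive root.
g = 3: 3^68 ≡ 136; 3^8 ≡ 122 — none is 1, so 3 is a primitive root.
Hence the least primitive root of 137 is 3.

3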